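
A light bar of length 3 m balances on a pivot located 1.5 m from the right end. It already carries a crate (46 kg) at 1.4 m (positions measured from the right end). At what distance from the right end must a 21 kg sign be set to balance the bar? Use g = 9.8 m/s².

Take moments about the pivot (at 1.5 m from the right end).
Crate: 46 × 9.8 = 450.8 N down at 1.4 m → arm 0.1 m, τ = 450.8 × 0.1 = 45.08 N·m clockwise.
Net moment of existing loads = 45.08 N·m clockwise.
The sign weighs 21 × 9.8 = 205.8 N and must supply an equal counterclockwise moment, so its lever arm about the pivot is 45.08 / 205.8 = 0.219 m.
That puts it at 1.5 + 0.219 = 1.72 m from the right end.

x ≈ 1.72 m from the right end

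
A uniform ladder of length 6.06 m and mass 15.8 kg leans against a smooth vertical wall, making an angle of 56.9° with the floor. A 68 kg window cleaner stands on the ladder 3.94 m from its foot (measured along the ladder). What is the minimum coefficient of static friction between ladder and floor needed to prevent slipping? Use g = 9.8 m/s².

μ_min ≈ 0.405

Take moments about the foot of the ladder.
Ladder weight 15.8×9.8 = 154.8 N acts at 3.03 m along the ladder; its horizontal arm is 3.03·cos56.9° = 1.655 m → τ = 256.2 N·m clockwise.
Window cleaner: 68×9.8 = 666.4 N at 3.94 m → arm 2.152 m → τ = 1434 N·m clockwise.
Wall normal N acts horizontally at the top; its moment arm is the height L sinθ = 6.06·sin56.9° = 5.077 m, counterclockwise.
Balancing moments: N × 5.077 = 1690, giving N = 332.9 N.
ΣFx = 0 ⇒ f = N_wall = 332.9 N. ΣFy = 0 ⇒ N_floor = 821.2 N.
μ_min = f / N_floor = 332.9 / 821.2 = 0.405.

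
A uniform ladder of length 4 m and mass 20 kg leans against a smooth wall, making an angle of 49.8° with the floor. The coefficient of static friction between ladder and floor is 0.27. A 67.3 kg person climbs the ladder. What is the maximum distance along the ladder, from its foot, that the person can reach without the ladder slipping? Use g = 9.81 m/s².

d ≈ 1.06 m

Taking torques about the foot of the ladder:
Ladder weight 20×9.81 = 196.2 N acts at 2 m along the ladder; its horizontal arm is 2·cos49.8° = 1.291 m → τ = 253.3 N·m clockwise.
Person weight 67.3×9.81 = 660.2 N at distance d → arm d·cos49.8° → τ = 660.2·d·0.6455 clockwise.
Wall normal N at the top has arm L sinθ = 3.055 m counterclockwise, so Στ = 0 gives N·3.055 = 253.3 + 426.2·d.
ΣFy = 0 ⇒ N_floor = 856.4 N, so the maximum friction is μ_s·N_floor = 0.27×856.4 = 231.2 N. ΣFx = 0 ⇒ N_wall = f, so at the slipping point N = 231.2 N.
Substituting: 231.2×3.055 = 253.3 + 426.2·d ⇒ d = (706.3 − 253.3) / 426.2 = 1.06 m.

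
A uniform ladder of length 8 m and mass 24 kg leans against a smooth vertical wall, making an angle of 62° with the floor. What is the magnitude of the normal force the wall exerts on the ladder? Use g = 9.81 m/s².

Sum moments about the foot of the ladder (the floor normal and friction both act there and drop out).
Ladder weight 24×9.81 = 235.4 N acts at 4 m along the ladder; its horizontal arm is 4·cos62° = 1.878 m → τ = 442.1 N·m clockwise.
Wall normal N acts horizontally at the top; its moment arm is the height L sinθ = 8·sin62° = 7.064 m, counterclockwise.
Balancing moments: N × 7.064 = 442.1, giving N = 62.6 N.

N_wall ≈ 62.6 N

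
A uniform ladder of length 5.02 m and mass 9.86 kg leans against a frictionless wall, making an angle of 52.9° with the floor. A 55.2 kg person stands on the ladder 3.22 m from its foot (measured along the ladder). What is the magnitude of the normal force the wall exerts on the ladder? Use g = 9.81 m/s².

Choose the foot of the ladder as the axis so the floor normal and friction both act there and drop out.
Ladder weight 9.86×9.81 = 96.73 N acts at 2.51 m along the ladder; its horizontal arm is 2.51·cos52.9° = 1.514 m → τ = 146.4 N·m clockwise.
Person: 55.2×9.81 = 541.5 N at 3.22 m → arm 1.942 m → τ = 1052 N·m clockwise.
Wall normal N acts horizontally at the top; its moment arm is the height L sinθ = 5.02·sin52.9° = 4.004 m, counterclockwise.
Στ = 0 ⇒ N × 4.004 = 1198 ⇒ N = 299 N.

N_wall ≈ 299 N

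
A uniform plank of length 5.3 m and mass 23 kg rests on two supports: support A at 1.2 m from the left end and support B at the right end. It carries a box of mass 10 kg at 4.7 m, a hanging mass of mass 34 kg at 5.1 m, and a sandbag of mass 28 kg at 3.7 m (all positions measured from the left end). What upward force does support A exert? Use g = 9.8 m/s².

About support B:
Beam weight: 23 × 9.8 = 225.4 N down at 2.65 m → arm 2.65 m, τ = 225.4 × 2.65 = 597.3 N·m counterclockwise.
Box: 10 × 9.8 = 98 N down at 4.7 m → arm 0.6 m, τ = 98 × 0.6 = 58.8 N·m counterclockwise.
Hanging mass: 34 × 9.8 = 333.2 N down at 5.1 m → arm 0.2 m, τ = 333.2 × 0.2 = 66.64 N·m counterclockwise.
Sandbag: 28 × 9.8 = 274.4 N down at 3.7 m → arm 1.6 m, τ = 274.4 × 1.6 = 439 N·m counterclockwise.
Net load moment about support B = 1162 N·m counterclockwise.
Reaction R at support A is upward at 1.2 m, arm 4.1 m → moment R × 4.1 clockwise.
For rotational equilibrium, R × 4.1 = 1162, so R = 283 N.

R_A ≈ 283 N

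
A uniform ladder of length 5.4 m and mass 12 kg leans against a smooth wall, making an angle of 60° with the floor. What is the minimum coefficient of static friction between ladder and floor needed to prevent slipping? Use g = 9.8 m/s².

μ_min ≈ 0.289

Take moments about the foot of the ladder.
Ladder weight 12×9.8 = 117.6 N acts at 2.7 m along the ladder; its horizontal arm is 2.7·cos60° = 1.35 m → τ = 158.8 N·m clockwise.
Wall normal N acts horizontally at the top; its moment arm is the height L sinθ = 5.4·sin60° = 4.677 m, counterclockwise.
Balancing moments: N × 4.677 = 158.8, giving N = 33.95 N.
ΣFx = 0 ⇒ f = N_wall = 33.95 N. ΣFy = 0 ⇒ N_floor = 117.6 N.
μ_min = f / N_floor = 33.95 / 117.6 = 0.289.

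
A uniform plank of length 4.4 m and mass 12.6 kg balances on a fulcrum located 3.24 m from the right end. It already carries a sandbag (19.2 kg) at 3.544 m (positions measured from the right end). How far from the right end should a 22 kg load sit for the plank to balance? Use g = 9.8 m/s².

x ≈ 3.57 m from the right end

Sum moments about the fulcrum (at 3.24 m from the right end) (the support reaction has zero arm there).
Beam weight: 12.6 × 9.8 = 123.5 N down at 2.2 m → arm 1.04 m, τ = 123.5 × 1.04 = 128.4 N·m clockwise.
Sandbag: 19.2 × 9.8 = 188.2 N down at 3.544 m → arm 0.304 m, τ = 188.2 × 0.304 = 57.21 N·m counterclockwise.
Net moment of existing loads = 71.19 N·m clockwise.
The load weighs 22 × 9.8 = 215.6 N and must supply an equal counterclockwise moment, so its lever arm about the fulcrum is 71.19 / 215.6 = 0.33 m.
That puts it at 3.24 + 0.33 = 3.57 m from the right end.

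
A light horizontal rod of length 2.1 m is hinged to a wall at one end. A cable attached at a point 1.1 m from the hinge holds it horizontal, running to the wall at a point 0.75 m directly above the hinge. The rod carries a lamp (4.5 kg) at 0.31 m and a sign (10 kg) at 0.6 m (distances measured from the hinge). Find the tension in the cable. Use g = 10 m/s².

Sum moments about the hinge (the unknown hinge reaction has zero arm there).
Lamp: 4.5 × 10 = 45 N down at 0.31 m → arm 0.31 m, τ = 45 × 0.31 = 13.95 N·m clockwise.
Sign: 10 × 10 = 100 N down at 0.6 m → arm 0.6 m, τ = 100 × 0.6 = 60 N·m clockwise.
Total clockwise load moment = 73.95 N·m.
The cable tension T acts at 1.1 m; only its component perpendicular to the rod, T sinθ, produces torque. sinθ = h/√(h²+d²) = 0.75/√(0.75²+1.1²) = 0.5633.
Στ = 0 ⇒ T × 1.1 × 0.5633 = 73.95 ⇒ T = 73.95 / 0.6196 = 119 N.

T ≈ 119 N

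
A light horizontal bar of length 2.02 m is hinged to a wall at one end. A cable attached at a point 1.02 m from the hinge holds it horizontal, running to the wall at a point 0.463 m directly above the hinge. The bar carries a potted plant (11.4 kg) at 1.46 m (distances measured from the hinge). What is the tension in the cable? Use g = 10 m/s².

Taking torques about the hinge:
Potted plant: 11.4 × 10 = 114 N down at 1.46 m → arm 1.46 m, τ = 114 × 1.46 = 166.4 N·m clockwise.
Total clockwise load moment = 166.4 N·m.
The cable tension T acts at 1.02 m; only its component perpendicular to the bar, T sinθ, produces torque. sinθ = h/√(h²+d²) = 0.463/√(0.463²+1.02²) = 0.4133.
Setting net torque to zero: T × 1.02 × 0.4133 = 166.4 → T = 166.4 / 0.4216 = 395 N.

T ≈ 395 N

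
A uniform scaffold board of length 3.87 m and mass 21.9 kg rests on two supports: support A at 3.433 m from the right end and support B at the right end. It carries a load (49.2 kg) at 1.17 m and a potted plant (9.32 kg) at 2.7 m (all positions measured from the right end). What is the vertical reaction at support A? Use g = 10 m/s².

R_A ≈ 364 N

Choose support B as the axis so its reaction then has zero moment arm.
Beam weight: 21.9 × 10 = 219 N down at 1.935 m → arm 1.935 m, τ = 219 × 1.935 = 423.8 N·m counterclockwise.
Load: 49.2 × 10 = 492 N down at 1.17 m → arm 1.17 m, τ = 492 × 1.17 = 575.6 N·m counterclockwise.
Potted plant: 9.32 × 10 = 93.2 N down at 2.7 m → arm 2.7 m, τ = 93.2 × 2.7 = 251.6 N·m counterclockwise.
Net load moment about support B = 1251 N·m counterclockwise.
Reaction R at support A is upward at 3.433 m, arm 3.433 m → moment R × 3.433 clockwise.
Στ = 0 ⇒ R × 3.433 = 1251 ⇒ R = 364 N.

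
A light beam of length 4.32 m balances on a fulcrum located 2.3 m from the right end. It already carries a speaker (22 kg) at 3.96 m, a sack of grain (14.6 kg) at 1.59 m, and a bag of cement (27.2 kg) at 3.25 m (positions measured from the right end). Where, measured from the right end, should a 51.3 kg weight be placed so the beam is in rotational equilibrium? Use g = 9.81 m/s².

About the fulcrum (at 2.3 m from the right end):
Speaker: 22 × 9.81 = 215.8 N down at 3.96 m → arm 1.66 m, τ = 215.8 × 1.66 = 358.2 N·m counterclockwise.
Sack of grain: 14.6 × 9.81 = 143.2 N down at 1.59 m → arm 0.71 m, τ = 143.2 × 0.71 = 101.7 N·m clockwise.
Bag of cement: 27.2 × 9.81 = 266.8 N down at 3.25 m → arm 0.95 m, τ = 266.8 × 0.95 = 253.5 N·m counterclockwise.
Net moment of existing loads = 510 N·m counterclockwise.
The weight weighs 51.3 × 9.81 = 503.3 N and must supply an equal clockwise moment, so its lever arm about the fulcrum is 510 / 503.3 = 1.01 m.
That puts it at 2.3 − 1.01 = 1.29 m from the right end.

x ≈ 1.29 m from the right end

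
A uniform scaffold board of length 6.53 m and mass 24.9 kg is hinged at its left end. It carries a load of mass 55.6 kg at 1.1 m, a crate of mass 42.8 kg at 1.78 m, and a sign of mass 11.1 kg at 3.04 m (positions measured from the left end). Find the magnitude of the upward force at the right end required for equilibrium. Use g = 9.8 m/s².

About the left end:
Beam weight: 24.9 × 9.8 = 244 N down at 3.265 m → arm 3.265 m, τ = 244 × 3.265 = 796.7 N·m clockwise.
Load: 55.6 × 9.8 = 544.9 N down at 1.1 m → arm 1.1 m, τ = 544.9 × 1.1 = 599.4 N·m clockwise.
Crate: 42.8 × 9.8 = 419.4 N down at 1.78 m → arm 1.78 m, τ = 419.4 × 1.78 = 746.5 N·m clockwise.
Sign: 11.1 × 9.8 = 108.8 N down at 3.04 m → arm 3.04 m, τ = 108.8 × 3.04 = 330.8 N·m clockwise.
Net moment of the loads = 2473 N·m clockwise.
The upward force F acts at the right end, arm 6.53 m, giving F × 6.53 counterclockwise.
Στ = 0 ⇒ F × 6.53 = 2473 ⇒ F = 2473 / 6.53 = 379 N.

F ≈ 379 N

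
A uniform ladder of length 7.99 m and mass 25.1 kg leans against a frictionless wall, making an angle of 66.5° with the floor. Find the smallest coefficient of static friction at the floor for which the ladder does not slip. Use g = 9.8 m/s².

Take moments about the foot of the ladder.
Ladder weight 25.1×9.8 = 246 N acts at 3.995 m along the ladder; its horizontal arm is 3.995·cos66.5° = 1.593 m → τ = 391.9 N·m clockwise.
Wall normal N acts horizontally at the top; its moment arm is the height L sinθ = 7.99·sin66.5° = 7.327 m, counterclockwise.
Balancing moments: N × 7.327 = 391.9, giving N = 53.49 N.
ΣFx = 0 ⇒ f = N_wall = 53.49 N. ΣFy = 0 ⇒ N_floor = 246 N.
μ_min = f / N_floor = 53.49 / 246 = 0.217.

μ_min ≈ 0.217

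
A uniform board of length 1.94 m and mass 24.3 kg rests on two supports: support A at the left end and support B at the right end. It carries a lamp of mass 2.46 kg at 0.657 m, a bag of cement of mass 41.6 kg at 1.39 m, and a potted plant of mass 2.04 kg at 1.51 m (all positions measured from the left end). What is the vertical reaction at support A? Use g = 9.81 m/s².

About support B:
Beam weight: 24.3 × 9.81 = 238.4 N down at 0.97 m → arm 0.97 m, τ = 238.4 × 0.97 = 231.2 N·m counterclockwise.
Lamp: 2.46 × 9.81 = 24.13 N down at 0.657 m → arm 1.283 m, τ = 24.13 × 1.283 = 30.96 N·m counterclockwise.
Bag of cement: 41.6 × 9.81 = 408.1 N down at 1.39 m → arm 0.55 m, τ = 408.1 × 0.55 = 224.5 N·m counterclockwise.
Potted plant: 2.04 × 9.81 = 20.01 N down at 1.51 m → arm 0.43 m, τ = 20.01 × 0.43 = 8.604 N·m counterclockwise.
Net load moment about support B = 495.3 N·m counterclockwise.
Reaction R at support A is upward at 0 m, arm 1.94 m → moment R × 1.94 clockwise.
Balancing moments: R × 1.94 = 495.3, giving R = 255 N.

R_A ≈ 255 N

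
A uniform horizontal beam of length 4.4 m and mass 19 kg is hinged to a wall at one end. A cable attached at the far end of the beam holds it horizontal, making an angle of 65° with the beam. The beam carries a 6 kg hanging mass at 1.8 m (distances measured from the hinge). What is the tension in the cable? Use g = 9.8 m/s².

Taking torques about the hinge:
Beam weight: 19 × 9.8 = 186.2 N down at 2.2 m → arm 2.2 m, τ = 186.2 × 2.2 = 409.6 N·m clockwise.
Hanging mass: 6 × 9.8 = 58.8 N down at 1.8 m → arm 1.8 m, τ = 58.8 × 1.8 = 105.8 N·m clockwise.
Total clockwise load moment = 515.4 N·m.
The cable tension T acts at 4.4 m; only its component perpendicular to the beam, T sinθ, produces torque. sin 65° = 0.9063.
Setting net torque to zero: T × 4.4 × 0.9063 = 515.4 → T = 515.4 / 3.988 = 129 N.

T ≈ 129 N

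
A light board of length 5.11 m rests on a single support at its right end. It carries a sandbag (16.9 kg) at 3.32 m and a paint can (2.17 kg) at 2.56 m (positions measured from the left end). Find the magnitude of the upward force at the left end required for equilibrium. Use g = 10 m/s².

F ≈ 70 N

Sum moments about the right end (the unknown pivot reaction has zero arm there).
Sandbag: 16.9 × 10 = 169 N down at 3.32 m → arm 1.79 m, τ = 169 × 1.79 = 302.5 N·m counterclockwise.
Paint can: 2.17 × 10 = 21.7 N down at 2.56 m → arm 2.55 m, τ = 21.7 × 2.55 = 55.33 N·m counterclockwise.
Net moment of the loads = 357.8 N·m counterclockwise.
The upward force F acts at the left end, arm 5.11 m, giving F × 5.11 clockwise.
Setting net torque to zero: F × 5.11 = 357.8 → F = 357.8 / 5.11 = 70 N.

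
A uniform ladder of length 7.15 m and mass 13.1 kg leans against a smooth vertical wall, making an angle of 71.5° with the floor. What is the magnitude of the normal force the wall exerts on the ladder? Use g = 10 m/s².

N_wall ≈ 21.9 N

Sum moments about the foot of the ladder (the floor normal and friction both act there and drop out).
Ladder weight 13.1×10 = 131 N acts at 3.575 m along the ladder; its horizontal arm is 3.575·cos71.5° = 1.134 m → τ = 148.6 N·m clockwise.
Wall normal N acts horizontally at the top; its moment arm is the height L sinθ = 7.15·sin71.5° = 6.781 m, counterclockwise.
Balancing moments: N × 6.781 = 148.6, giving N = 21.9 N.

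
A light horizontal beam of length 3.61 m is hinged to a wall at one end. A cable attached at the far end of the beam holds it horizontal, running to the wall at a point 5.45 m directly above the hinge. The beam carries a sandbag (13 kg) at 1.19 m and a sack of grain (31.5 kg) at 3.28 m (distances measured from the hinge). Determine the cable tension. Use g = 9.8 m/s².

Sum moments about the hinge (the unknown hinge reaction has zero arm there).
Sandbag: 13 × 9.8 = 127.4 N down at 1.19 m → arm 1.19 m, τ = 127.4 × 1.19 = 151.6 N·m clockwise.
Sack of grain: 31.5 × 9.8 = 308.7 N down at 3.28 m → arm 3.28 m, τ = 308.7 × 3.28 = 1013 N·m clockwise.
Total clockwise load moment = 1165 N·m.
The cable tension T acts at 3.61 m; only its component perpendicular to the beam, T sinθ, produces torque. sinθ = h/√(h²+d²) = 5.45/√(5.45²+3.61²) = 0.8337.
Setting net torque to zero: T × 3.61 × 0.8337 = 1165 → T = 1165 / 3.01 = 387 N.

T ≈ 387 N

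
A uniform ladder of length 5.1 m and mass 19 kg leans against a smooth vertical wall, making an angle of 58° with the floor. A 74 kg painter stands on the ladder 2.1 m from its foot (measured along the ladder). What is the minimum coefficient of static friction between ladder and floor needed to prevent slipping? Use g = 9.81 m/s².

Taking torques about the foot of the ladder:
Ladder weight 19×9.81 = 186.4 N acts at 2.55 m along the ladder; its horizontal arm is 2.55·cos58° = 1.351 m → τ = 251.8 N·m clockwise.
Painter: 74×9.81 = 725.9 N at 2.1 m → arm 1.113 m → τ = 807.9 N·m clockwise.
Wall normal N acts horizontally at the top; its moment arm is the height L sinθ = 5.1·sin58° = 4.325 m, counterclockwise.
Στ = 0 ⇒ N × 4.325 = 1060 ⇒ N = 245.1 N.
ΣFx = 0 ⇒ f = N_wall = 245.1 N. ΣFy = 0 ⇒ N_floor = 912.3 N.
μ_min = f / N_floor = 245.1 / 912.3 = 0.269.

μ_min ≈ 0.269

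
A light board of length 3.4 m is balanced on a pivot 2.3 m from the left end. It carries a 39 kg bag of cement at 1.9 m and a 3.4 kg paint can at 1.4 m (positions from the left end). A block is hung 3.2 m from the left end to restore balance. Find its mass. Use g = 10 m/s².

m ≈ 20.7 kg

Sum moments about the pivot (at 2.3 m from the left end) (the support reaction has zero arm there).
Bag of cement: 39 × 10 = 390 N down at 1.9 m → arm 0.4 m, τ = 390 × 0.4 = 156 N·m counterclockwise.
Paint can: 3.4 × 10 = 34 N down at 1.4 m → arm 0.9 m, τ = 34 × 0.9 = 30.6 N·m counterclockwise.
Net moment of known loads = 186.6 N·m counterclockwise.
An unknown mass m at 3.2 m has arm 0.9 m; its moment is m·g·0.9 clockwise.
Στ = 0 ⇒ m × 10 × 0.9 = 186.6 ⇒ m = 186.6 / (10 × 0.9) = 20.7 kg.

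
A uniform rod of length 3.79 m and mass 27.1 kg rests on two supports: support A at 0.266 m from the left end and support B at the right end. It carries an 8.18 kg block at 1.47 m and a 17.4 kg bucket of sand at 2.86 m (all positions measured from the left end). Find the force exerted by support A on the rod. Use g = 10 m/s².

Take moments about support B.
Beam weight: 27.1 × 10 = 271 N down at 1.895 m → arm 1.895 m, τ = 271 × 1.895 = 513.5 N·m counterclockwise.
Block: 8.18 × 10 = 81.8 N down at 1.47 m → arm 2.32 m, τ = 81.8 × 2.32 = 189.8 N·m counterclockwise.
Bucket of sand: 17.4 × 10 = 174 N down at 2.86 m → arm 0.93 m, τ = 174 × 0.93 = 161.8 N·m counterclockwise.
Net load moment about support B = 865.1 N·m counterclockwise.
Reaction R at support A is upward at 0.266 m, arm 3.524 m → moment R × 3.524 clockwise.
Balancing moments: R × 3.524 = 865.1, giving R = 245 N.

R_A ≈ 245 N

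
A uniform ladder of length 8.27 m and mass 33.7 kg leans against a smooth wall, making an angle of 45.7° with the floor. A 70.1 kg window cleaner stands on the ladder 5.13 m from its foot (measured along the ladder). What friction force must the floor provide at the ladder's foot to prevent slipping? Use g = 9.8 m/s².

About the foot of the ladder:
Ladder weight 33.7×9.8 = 330.3 N acts at 4.135 m along the ladder; its horizontal arm is 4.135·cos45.7° = 2.888 m → τ = 953.9 N·m clockwise.
Window cleaner: 70.1×9.8 = 687 N at 5.13 m → arm 3.583 m → τ = 2462 N·m clockwise.
Wall normal N acts horizontally at the top; its moment arm is the height L sinθ = 8.27·sin45.7° = 5.919 m, counterclockwise.
Setting net torque to zero: N × 5.919 = 3416 → N = 577 N.
ΣFx = 0: friction at the foot balances the wall's push, so f = N_wall = 577 N.

f ≈ 577 N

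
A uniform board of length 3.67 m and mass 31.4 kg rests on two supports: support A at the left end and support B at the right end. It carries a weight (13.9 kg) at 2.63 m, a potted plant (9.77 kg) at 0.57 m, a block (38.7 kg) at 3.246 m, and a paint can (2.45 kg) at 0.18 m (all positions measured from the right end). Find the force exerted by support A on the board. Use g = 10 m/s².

Take moments about support B.
Beam weight: 31.4 × 10 = 314 N down at 1.835 m → arm 1.835 m, τ = 314 × 1.835 = 576.2 N·m counterclockwise.
Weight: 13.9 × 10 = 139 N down at 2.63 m → arm 2.63 m, τ = 139 × 2.63 = 365.6 N·m counterclockwise.
Potted plant: 9.77 × 10 = 97.7 N down at 0.57 m → arm 0.57 m, τ = 97.7 × 0.57 = 55.69 N·m counterclockwise.
Block: 38.7 × 10 = 387 N down at 3.246 m → arm 3.246 m, τ = 387 × 3.246 = 1256 N·m counterclockwise.
Paint can: 2.45 × 10 = 24.5 N down at 0.18 m → arm 0.18 m, τ = 24.5 × 0.18 = 4.41 N·m counterclockwise.
Net load moment about support B = 2258 N·m counterclockwise.
Reaction R at support A is upward at 3.67 m, arm 3.67 m → moment R × 3.67 clockwise.
Balancing moments: R × 3.67 = 2258, giving R = 615 N.

R_A ≈ 615 N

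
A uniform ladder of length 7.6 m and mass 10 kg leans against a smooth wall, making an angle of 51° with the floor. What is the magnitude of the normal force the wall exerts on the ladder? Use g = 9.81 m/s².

Taking torques about the foot of the ladder:
Ladder weight 10×9.81 = 98.1 N acts at 3.8 m along the ladder; its horizontal arm is 3.8·cos51° = 2.391 m → τ = 234.6 N·m clockwise.
Wall normal N acts horizontally at the top; its moment arm is the height L sinθ = 7.6·sin51° = 5.906 m, counterclockwise.
Στ = 0 ⇒ N × 5.906 = 234.6 ⇒ N = 39.7 N.

N_wall ≈ 39.7 N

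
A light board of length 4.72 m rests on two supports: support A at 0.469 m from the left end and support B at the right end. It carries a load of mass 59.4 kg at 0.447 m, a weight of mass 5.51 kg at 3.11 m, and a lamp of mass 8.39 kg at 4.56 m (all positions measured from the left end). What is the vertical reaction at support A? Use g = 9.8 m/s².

R_A ≈ 609 N

Choose support B as the axis so its reaction then has zero moment arm.
Load: 59.4 × 9.8 = 582.1 N down at 0.447 m → arm 4.273 m, τ = 582.1 × 4.273 = 2487 N·m counterclockwise.
Weight: 5.51 × 9.8 = 54 N down at 3.11 m → arm 1.61 m, τ = 54 × 1.61 = 86.94 N·m counterclockwise.
Lamp: 8.39 × 9.8 = 82.22 N down at 4.56 m → arm 0.16 m, τ = 82.22 × 0.16 = 13.16 N·m counterclockwise.
Net load moment about support B = 2587 N·m counterclockwise.
Reaction R at support A is upward at 0.469 m, arm 4.251 m → moment R × 4.251 clockwise.
For rotational equilibrium, R × 4.251 = 2587, so R = 609 N.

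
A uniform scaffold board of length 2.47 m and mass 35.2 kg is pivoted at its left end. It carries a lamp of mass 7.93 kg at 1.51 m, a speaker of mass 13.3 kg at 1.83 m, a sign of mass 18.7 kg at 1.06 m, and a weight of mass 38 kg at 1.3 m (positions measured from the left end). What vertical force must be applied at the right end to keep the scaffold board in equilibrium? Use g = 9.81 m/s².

About the left end:
Beam weight: 35.2 × 9.81 = 345.3 N down at 1.235 m → arm 1.235 m, τ = 345.3 × 1.235 = 426.4 N·m clockwise.
Lamp: 7.93 × 9.81 = 77.79 N down at 1.51 m → arm 1.51 m, τ = 77.79 × 1.51 = 117.5 N·m clockwise.
Speaker: 13.3 × 9.81 = 130.5 N down at 1.83 m → arm 1.83 m, τ = 130.5 × 1.83 = 238.8 N·m clockwise.
Sign: 18.7 × 9.81 = 183.4 N down at 1.06 m → arm 1.06 m, τ = 183.4 × 1.06 = 194.4 N·m clockwise.
Weight: 38 × 9.81 = 372.8 N down at 1.3 m → arm 1.3 m, τ = 372.8 × 1.3 = 484.6 N·m clockwise.
Net moment of the loads = 1462 N·m clockwise.
The upward force F acts at the right end, arm 2.47 m, giving F × 2.47 counterclockwise.
Στ = 0 ⇒ F × 2.47 = 1462 ⇒ F = 1462 / 2.47 = 592 N.

F ≈ 592 N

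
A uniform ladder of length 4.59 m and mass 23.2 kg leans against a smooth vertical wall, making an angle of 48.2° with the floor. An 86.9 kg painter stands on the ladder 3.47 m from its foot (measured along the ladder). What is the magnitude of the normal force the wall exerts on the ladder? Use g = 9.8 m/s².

N_wall ≈ 677 N

Taking torques about the foot of the ladder:
Ladder weight 23.2×9.8 = 227.4 N acts at 2.295 m along the ladder; its horizontal arm is 2.295·cos48.2° = 1.53 m → τ = 347.9 N·m clockwise.
Painter: 86.9×9.8 = 851.6 N at 3.47 m → arm 2.313 m → τ = 1970 N·m clockwise.
Wall normal N acts horizontally at the top; its moment arm is the height L sinθ = 4.59·sin48.2° = 3.422 m, counterclockwise.
For rotational equilibrium, N × 3.422 = 2318, so N = 677 N.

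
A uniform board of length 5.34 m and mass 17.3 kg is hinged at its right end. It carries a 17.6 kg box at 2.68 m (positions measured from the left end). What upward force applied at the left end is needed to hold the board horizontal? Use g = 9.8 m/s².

About the right end:
Beam weight: 17.3 × 9.8 = 169.5 N down at 2.67 m → arm 2.67 m, τ = 169.5 × 2.67 = 452.6 N·m counterclockwise.
Box: 17.6 × 9.8 = 172.5 N down at 2.68 m → arm 2.66 m, τ = 172.5 × 2.66 = 458.9 N·m counterclockwise.
Net moment of the loads = 911.5 N·m counterclockwise.
The upward force F acts at the left end, arm 5.34 m, giving F × 5.34 clockwise.
For rotational equilibrium, F × 5.34 = 911.5, so F = 911.5 / 5.34 = 171 N.

F ≈ 171 N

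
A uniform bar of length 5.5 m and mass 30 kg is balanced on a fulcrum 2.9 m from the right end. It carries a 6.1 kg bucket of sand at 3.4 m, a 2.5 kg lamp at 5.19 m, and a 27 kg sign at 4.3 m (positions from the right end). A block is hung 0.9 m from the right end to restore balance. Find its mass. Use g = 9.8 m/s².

m ≈ 21 kg

About the fulcrum (at 2.9 m from the right end):
Beam weight: 30 × 9.8 = 294 N down at 2.75 m → arm 0.15 m, τ = 294 × 0.15 = 44.1 N·m clockwise.
Bucket of sand: 6.1 × 9.8 = 59.78 N down at 3.4 m → arm 0.5 m, τ = 59.78 × 0.5 = 29.89 N·m counterclockwise.
Lamp: 2.5 × 9.8 = 24.5 N down at 5.19 m → arm 2.29 m, τ = 24.5 × 2.29 = 56.11 N·m counterclockwise.
Sign: 27 × 9.8 = 264.6 N down at 4.3 m → arm 1.4 m, τ = 264.6 × 1.4 = 370.4 N·m counterclockwise.
Net moment of known loads = 412.3 N·m counterclockwise.
An unknown mass m at 0.9 m has arm 2 m; its moment is m·g·2 clockwise.
For rotational equilibrium, m × 9.8 × 2 = 412.3, so m = 412.3 / (9.8 × 2) = 21 kg.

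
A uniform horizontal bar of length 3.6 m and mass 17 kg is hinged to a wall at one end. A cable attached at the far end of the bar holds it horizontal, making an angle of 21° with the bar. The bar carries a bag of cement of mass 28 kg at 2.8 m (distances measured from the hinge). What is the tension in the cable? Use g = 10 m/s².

T ≈ 845 N

Choose the hinge as the axis so the unknown hinge reaction has zero arm there.
Beam weight: 17 × 10 = 170 N down at 1.8 m → arm 1.8 m, τ = 170 × 1.8 = 306 N·m clockwise.
Bag of cement: 28 × 10 = 280 N down at 2.8 m → arm 2.8 m, τ = 280 × 2.8 = 784 N·m clockwise.
Total clockwise load moment = 1090 N·m.
The cable tension T acts at 3.6 m; only its component perpendicular to the bar, T sinθ, produces torque. sin 21° = 0.3584.
Balancing moments: T × 3.6 × 0.3584 = 1090, giving T = 1090 / 1.29 = 845 N.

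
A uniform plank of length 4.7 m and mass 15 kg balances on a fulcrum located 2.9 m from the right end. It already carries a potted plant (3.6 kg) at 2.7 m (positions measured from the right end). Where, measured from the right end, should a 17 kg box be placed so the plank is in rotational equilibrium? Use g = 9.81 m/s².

About the fulcrum (at 2.9 m from the right end):
Beam weight: 15 × 9.81 = 147.2 N down at 2.35 m → arm 0.55 m, τ = 147.2 × 0.55 = 80.96 N·m clockwise.
Potted plant: 3.6 × 9.81 = 35.32 N down at 2.7 m → arm 0.2 m, τ = 35.32 × 0.2 = 7.064 N·m clockwise.
Net moment of existing loads = 88.02 N·m clockwise.
The box weighs 17 × 9.81 = 166.8 N and must supply an equal counterclockwise moment, so its lever arm about the fulcrum is 88.02 / 166.8 = 0.528 m.
That puts it at 2.9 + 0.528 = 3.43 m from the right end.

x ≈ 3.43 m from the right end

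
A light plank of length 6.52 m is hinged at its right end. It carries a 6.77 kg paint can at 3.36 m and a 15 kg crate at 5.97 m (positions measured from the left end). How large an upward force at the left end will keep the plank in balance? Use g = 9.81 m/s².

F ≈ 44.6 N

Choose the right end as the axis so the unknown pivot reaction has zero arm there.
Paint can: 6.77 × 9.81 = 66.41 N down at 3.36 m → arm 3.16 m, τ = 66.41 × 3.16 = 209.9 N·m counterclockwise.
Crate: 15 × 9.81 = 147.2 N down at 5.97 m → arm 0.55 m, τ = 147.2 × 0.55 = 80.96 N·m counterclockwise.
Net moment of the loads = 290.9 N·m counterclockwise.
The upward force F acts at the left end, arm 6.52 m, giving F × 6.52 clockwise.
Balancing moments: F × 6.52 = 290.9, giving F = 290.9 / 6.52 = 44.6 N.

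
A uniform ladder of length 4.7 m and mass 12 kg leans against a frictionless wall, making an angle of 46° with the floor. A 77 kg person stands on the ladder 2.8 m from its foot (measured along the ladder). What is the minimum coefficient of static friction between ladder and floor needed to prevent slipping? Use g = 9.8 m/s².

About the foot of the ladder:
Ladder weight 12×9.8 = 117.6 N acts at 2.35 m along the ladder; its horizontal arm is 2.35·cos46° = 1.632 m → τ = 191.9 N·m clockwise.
Person: 77×9.8 = 754.6 N at 2.8 m → arm 1.945 m → τ = 1468 N·m clockwise.
Wall normal N acts horizontally at the top; its moment arm is the height L sinθ = 4.7·sin46° = 3.381 m, counterclockwise.
Setting net torque to zero: N × 3.381 = 1660 → N = 491 N.
ΣFx = 0 ⇒ f = N_wall = 491 N. ΣFy = 0 ⇒ N_floor = 872.2 N.
μ_min = f / N_floor = 491 / 872.2 = 0.563.

μ_min ≈ 0.563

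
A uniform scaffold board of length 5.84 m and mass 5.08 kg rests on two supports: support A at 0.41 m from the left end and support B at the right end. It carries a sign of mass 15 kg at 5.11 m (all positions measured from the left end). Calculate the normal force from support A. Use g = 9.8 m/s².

Take moments about support B.
Beam weight: 5.08 × 9.8 = 49.78 N down at 2.92 m → arm 2.92 m, τ = 49.78 × 2.92 = 145.4 N·m counterclockwise.
Sign: 15 × 9.8 = 147 N down at 5.11 m → arm 0.73 m, τ = 147 × 0.73 = 107.3 N·m counterclockwise.
Net load moment about support B = 252.7 N·m counterclockwise.
Reaction R at support A is upward at 0.41 m, arm 5.43 m → moment R × 5.43 clockwise.
Balancing moments: R × 5.43 = 252.7, giving R = 46.5 N.

R_A ≈ 46.5 N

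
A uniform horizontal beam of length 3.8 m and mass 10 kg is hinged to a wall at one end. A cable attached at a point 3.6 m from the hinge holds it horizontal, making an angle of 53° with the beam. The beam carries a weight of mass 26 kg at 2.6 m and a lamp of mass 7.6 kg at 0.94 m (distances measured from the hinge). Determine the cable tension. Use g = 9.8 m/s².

Choose the hinge as the axis so the unknown hinge reaction has zero arm there.
Beam weight: 10 × 9.8 = 98 N down at 1.9 m → arm 1.9 m, τ = 98 × 1.9 = 186.2 N·m clockwise.
Weight: 26 × 9.8 = 254.8 N down at 2.6 m → arm 2.6 m, τ = 254.8 × 2.6 = 662.5 N·m clockwise.
Lamp: 7.6 × 9.8 = 74.48 N down at 0.94 m → arm 0.94 m, τ = 74.48 × 0.94 = 70.01 N·m clockwise.
Total clockwise load moment = 918.7 N·m.
The cable tension T acts at 3.6 m; only its component perpendicular to the beam, T sinθ, produces torque. sin 53° = 0.7986.
Στ = 0 ⇒ T × 3.6 × 0.7986 = 918.7 ⇒ T = 918.7 / 2.875 = 320 N.

T ≈ 320 N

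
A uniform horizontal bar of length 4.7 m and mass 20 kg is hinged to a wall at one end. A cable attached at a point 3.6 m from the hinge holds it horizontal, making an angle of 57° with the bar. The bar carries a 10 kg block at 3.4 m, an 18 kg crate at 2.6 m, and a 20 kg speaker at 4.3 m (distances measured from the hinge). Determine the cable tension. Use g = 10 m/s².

T ≈ 708 N

About the hinge:
Beam weight: 20 × 10 = 200 N down at 2.35 m → arm 2.35 m, τ = 200 × 2.35 = 470 N·m clockwise.
Block: 10 × 10 = 100 N down at 3.4 m → arm 3.4 m, τ = 100 × 3.4 = 340 N·m clockwise.
Crate: 18 × 10 = 180 N down at 2.6 m → arm 2.6 m, τ = 180 × 2.6 = 468 N·m clockwise.
Speaker: 20 × 10 = 200 N down at 4.3 m → arm 4.3 m, τ = 200 × 4.3 = 860 N·m clockwise.
Total clockwise load moment = 2138 N·m.
The cable tension T acts at 3.6 m; only its component perpendicular to the bar, T sinθ, produces torque. sin 57° = 0.8387.
Setting net torque to zero: T × 3.6 × 0.8387 = 2138 → T = 2138 / 3.019 = 708 N.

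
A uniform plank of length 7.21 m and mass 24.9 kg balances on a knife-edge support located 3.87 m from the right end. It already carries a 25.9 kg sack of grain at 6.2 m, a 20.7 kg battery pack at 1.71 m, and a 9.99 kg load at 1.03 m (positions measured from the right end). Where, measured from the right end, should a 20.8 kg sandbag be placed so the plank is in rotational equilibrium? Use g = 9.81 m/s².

About the knife-edge support (at 3.87 m from the right end):
Beam weight: 24.9 × 9.81 = 244.3 N down at 3.605 m → arm 0.265 m, τ = 244.3 × 0.265 = 64.74 N·m clockwise.
Sack of grain: 25.9 × 9.81 = 254.1 N down at 6.2 m → arm 2.33 m, τ = 254.1 × 2.33 = 592.1 N·m counterclockwise.
Battery pack: 20.7 × 9.81 = 203.1 N down at 1.71 m → arm 2.16 m, τ = 203.1 × 2.16 = 438.7 N·m clockwise.
Load: 9.99 × 9.81 = 98 N down at 1.03 m → arm 2.84 m, τ = 98 × 2.84 = 278.3 N·m clockwise.
Net moment of existing loads = 189.6 N·m clockwise.
The sandbag weighs 20.8 × 9.81 = 204 N and must supply an equal counterclockwise moment, so its lever arm about the knife-edge support is 189.6 / 204 = 0.929 m.
That puts it at 3.87 + 0.929 = 4.8 m from the right end.

x ≈ 4.8 m from the right end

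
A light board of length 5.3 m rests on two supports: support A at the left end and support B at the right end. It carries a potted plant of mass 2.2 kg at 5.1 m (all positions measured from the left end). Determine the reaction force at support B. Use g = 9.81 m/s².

Sum moments about support A (its reaction then has zero moment arm).
Potted plant: 2.2 × 9.81 = 21.58 N down at 5.1 m → arm 5.1 m, τ = 21.58 × 5.1 = 110.1 N·m clockwise.
Net load moment about support A = 110.1 N·m clockwise.
Reaction R at support B is upward at 5.3 m, arm 5.3 m → moment R × 5.3 counterclockwise.
Setting net torque to zero: R × 5.3 = 110.1 → R = 20.8 N.

R_B ≈ 20.8 N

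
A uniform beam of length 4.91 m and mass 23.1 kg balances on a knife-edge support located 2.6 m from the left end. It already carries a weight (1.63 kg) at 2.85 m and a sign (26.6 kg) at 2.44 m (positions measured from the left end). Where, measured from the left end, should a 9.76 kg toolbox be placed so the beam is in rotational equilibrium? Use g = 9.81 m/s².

x ≈ 3.34 m from the left end

Taking torques about the knife-edge support (at 2.6 m from the left end):
Beam weight: 23.1 × 9.81 = 226.6 N down at 2.455 m → arm 0.145 m, τ = 226.6 × 0.145 = 32.86 N·m counterclockwise.
Weight: 1.63 × 9.81 = 15.99 N down at 2.85 m → arm 0.25 m, τ = 15.99 × 0.25 = 3.998 N·m clockwise.
Sign: 26.6 × 9.81 = 260.9 N down at 2.44 m → arm 0.16 m, τ = 260.9 × 0.16 = 41.74 N·m counterclockwise.
Net moment of existing loads = 70.6 N·m counterclockwise.
The toolbox weighs 9.76 × 9.81 = 95.75 N and must supply an equal clockwise moment, so its lever arm about the knife-edge support is 70.6 / 95.75 = 0.737 m.
That puts it at 2.6 + 0.737 = 3.34 m from the left end.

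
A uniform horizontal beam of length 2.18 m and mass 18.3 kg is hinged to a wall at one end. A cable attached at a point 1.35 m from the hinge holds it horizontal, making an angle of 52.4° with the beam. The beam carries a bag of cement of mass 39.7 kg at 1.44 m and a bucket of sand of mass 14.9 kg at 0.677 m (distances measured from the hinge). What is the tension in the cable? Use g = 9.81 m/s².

T ≈ 800 N

About the hinge:
Beam weight: 18.3 × 9.81 = 179.5 N down at 1.09 m → arm 1.09 m, τ = 179.5 × 1.09 = 195.7 N·m clockwise.
Bag of cement: 39.7 × 9.81 = 389.5 N down at 1.44 m → arm 1.44 m, τ = 389.5 × 1.44 = 560.9 N·m clockwise.
Bucket of sand: 14.9 × 9.81 = 146.2 N down at 0.677 m → arm 0.677 m, τ = 146.2 × 0.677 = 98.98 N·m clockwise.
Total clockwise load moment = 855.6 N·m.
The cable tension T acts at 1.35 m; only its component perpendicular to the beam, T sinθ, produces torque. sin 52.4° = 0.7923.
Στ = 0 ⇒ T × 1.35 × 0.7923 = 855.6 ⇒ T = 855.6 / 1.07 = 800 N.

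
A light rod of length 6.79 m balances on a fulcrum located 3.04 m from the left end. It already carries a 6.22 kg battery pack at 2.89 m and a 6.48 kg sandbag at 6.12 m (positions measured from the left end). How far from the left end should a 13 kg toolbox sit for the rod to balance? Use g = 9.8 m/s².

Taking torques about the fulcrum (at 3.04 m from the left end):
Battery pack: 6.22 × 9.8 = 60.96 N down at 2.89 m → arm 0.15 m, τ = 60.96 × 0.15 = 9.144 N·m counterclockwise.
Sandbag: 6.48 × 9.8 = 63.5 N down at 6.12 m → arm 3.08 m, τ = 63.5 × 3.08 = 195.6 N·m clockwise.
Net moment of existing loads = 186.5 N·m clockwise.
The toolbox weighs 13 × 9.8 = 127.4 N and must supply an equal counterclockwise moment, so its lever arm about the fulcrum is 186.5 / 127.4 = 1.46 m.
That puts it at 3.04 − 1.46 = 1.58 m from the left end.

x ≈ 1.58 m from the left end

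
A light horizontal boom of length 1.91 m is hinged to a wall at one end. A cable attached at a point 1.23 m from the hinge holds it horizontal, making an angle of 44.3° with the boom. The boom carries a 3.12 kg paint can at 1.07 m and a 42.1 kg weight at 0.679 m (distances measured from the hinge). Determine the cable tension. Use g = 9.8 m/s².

About the hinge:
Paint can: 3.12 × 9.8 = 30.58 N down at 1.07 m → arm 1.07 m, τ = 30.58 × 1.07 = 32.72 N·m clockwise.
Weight: 42.1 × 9.8 = 412.6 N down at 0.679 m → arm 0.679 m, τ = 412.6 × 0.679 = 280.2 N·m clockwise.
Total clockwise load moment = 312.9 N·m.
The cable tension T acts at 1.23 m; only its component perpendicular to the boom, T sinθ, produces torque. sin 44.3° = 0.6984.
Balancing moments: T × 1.23 × 0.6984 = 312.9, giving T = 312.9 / 0.859 = 364 N.

T ≈ 364 N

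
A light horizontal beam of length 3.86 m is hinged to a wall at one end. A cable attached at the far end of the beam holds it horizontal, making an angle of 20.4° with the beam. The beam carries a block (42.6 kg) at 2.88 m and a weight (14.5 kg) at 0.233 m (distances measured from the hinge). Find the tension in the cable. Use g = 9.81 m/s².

Take moments about the hinge.
Block: 42.6 × 9.81 = 417.9 N down at 2.88 m → arm 2.88 m, τ = 417.9 × 2.88 = 1204 N·m clockwise.
Weight: 14.5 × 9.81 = 142.2 N down at 0.233 m → arm 0.233 m, τ = 142.2 × 0.233 = 33.13 N·m clockwise.
Total clockwise load moment = 1237 N·m.
The cable tension T acts at 3.86 m; only its component perpendicular to the beam, T sinθ, produces torque. sin 20.4° = 0.3486.
Balancing moments: T × 3.86 × 0.3486 = 1237, giving T = 1237 / 1.346 = 919 N.

T ≈ 919 N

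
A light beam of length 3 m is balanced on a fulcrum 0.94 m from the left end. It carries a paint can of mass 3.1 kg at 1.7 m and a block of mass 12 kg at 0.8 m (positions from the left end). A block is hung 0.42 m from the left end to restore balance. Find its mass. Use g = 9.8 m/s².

Sum moments about the fulcrum (at 0.94 m from the left end) (the support reaction has zero arm there).
Paint can: 3.1 × 9.8 = 30.38 N down at 1.7 m → arm 0.76 m, τ = 30.38 × 0.76 = 23.09 N·m clockwise.
Block: 12 × 9.8 = 117.6 N down at 0.8 m → arm 0.14 m, τ = 117.6 × 0.14 = 16.46 N·m counterclockwise.
Net moment of known loads = 6.63 N·m clockwise.
An unknown mass m at 0.42 m has arm 0.52 m; its moment is m·g·0.52 counterclockwise.
For rotational equilibrium, m × 9.8 × 0.52 = 6.63, so m = 6.63 / (9.8 × 0.52) = 1.3 kg.

m ≈ 1.3 kg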